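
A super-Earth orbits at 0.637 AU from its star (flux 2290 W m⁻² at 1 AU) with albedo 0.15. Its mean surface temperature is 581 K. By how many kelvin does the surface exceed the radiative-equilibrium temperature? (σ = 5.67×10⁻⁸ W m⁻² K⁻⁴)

ΔT ≈ 199.6 K

S = 2290/0.637² = 5644 W m⁻².
T_eq = [S(1−A)/(4σ)]^(1/4) = [5644×0.85/(4×5.67×10⁻⁸)]^(1/4) = 381.4 K.
ΔT = T_surf − T_eq = 581 − 381.4.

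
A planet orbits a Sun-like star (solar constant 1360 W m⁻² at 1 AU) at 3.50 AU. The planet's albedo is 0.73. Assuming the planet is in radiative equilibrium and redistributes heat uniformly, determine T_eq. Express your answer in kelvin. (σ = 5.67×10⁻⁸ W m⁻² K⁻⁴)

Flux at 3.50 AU: S = 1360/3.50² = 111 W m⁻².
Energy balance: absorbed = emitted ⇒ πR²·S(1−A) = 4πR²·σT_eq⁴, so T_eq⁴ = S(1−A)/(4σ).
T_eq = [111 × 0.27 / (4 × 5.67×10⁻⁸)]^(1/4) = (1.32×10⁸)^(1/4) = 107 K.

T_eq ≈ 107 K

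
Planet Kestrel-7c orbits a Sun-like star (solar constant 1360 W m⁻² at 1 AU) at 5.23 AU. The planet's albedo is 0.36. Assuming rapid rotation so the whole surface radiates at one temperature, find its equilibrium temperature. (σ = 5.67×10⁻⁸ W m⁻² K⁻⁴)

T_eq ≈ 109 K

Flux at 5.23 AU: S = 1360/5.23² = 49.7 W m⁻².
Energy balance: absorbed = emitted ⇒ πR²·S(1−A) = 4πR²·σT_eq⁴, so T_eq⁴ = S(1−A)/(4σ).
T_eq = [49.7 × 0.64 / (4 × 5.67×10⁻⁸)]^(1/4) = (1.40×10⁸)^(1/4) = 109 K.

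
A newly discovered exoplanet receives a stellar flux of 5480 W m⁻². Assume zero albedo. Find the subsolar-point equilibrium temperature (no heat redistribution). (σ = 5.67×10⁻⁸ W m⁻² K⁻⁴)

T_ss ≈ 558 K

At the subsolar point the surface absorbs S(1−A) and emits σT⁴ per unit area — no factor of 4, since only the local patch is in balance.
T = [5480 × 1.00 / 5.67×10⁻⁸]^(1/4) = (9.66×10¹⁰)^(1/4) = 558 K.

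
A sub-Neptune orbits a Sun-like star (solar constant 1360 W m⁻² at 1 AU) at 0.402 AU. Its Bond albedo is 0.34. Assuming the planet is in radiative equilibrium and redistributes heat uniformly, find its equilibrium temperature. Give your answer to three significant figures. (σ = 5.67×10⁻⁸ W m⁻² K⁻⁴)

T_eq ≈ 396 K

Flux at 0.402 AU: S = 1360/0.402² = 8420 W m⁻².
Energy balance: absorbed = emitted ⇒ πR²·S(1−A) = 4πR²·σT_eq⁴, so T_eq⁴ = S(1−A)/(4σ).
T_eq = [8420 × 0.66 / (4 × 5.67×10⁻⁸)]^(1/4) = (2.45×10¹⁰)^(1/4) = 396 K.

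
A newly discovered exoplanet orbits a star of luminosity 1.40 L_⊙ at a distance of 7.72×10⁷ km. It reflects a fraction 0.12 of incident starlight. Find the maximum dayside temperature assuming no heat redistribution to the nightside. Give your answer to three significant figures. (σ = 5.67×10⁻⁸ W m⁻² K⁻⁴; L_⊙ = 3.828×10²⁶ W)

d = 7.72×10⁷ km = 7.72×10¹⁰ m.
L = 1.40 × 3.828×10²⁶ = 5.36×10²⁶ W.
Flux: S = L/(4πd²) = 5.36×10²⁶/(4π×(7.72×10¹⁰)²) = 7160 W m⁻².
With no redistribution each surface element balances locally: S(1−A) = σT⁴.
T = [7160 × 0.88 / 5.67×10⁻⁸]^(1/4) = (1.11×10¹¹)^(1/4) = 577 K.

T_ss ≈ 577 K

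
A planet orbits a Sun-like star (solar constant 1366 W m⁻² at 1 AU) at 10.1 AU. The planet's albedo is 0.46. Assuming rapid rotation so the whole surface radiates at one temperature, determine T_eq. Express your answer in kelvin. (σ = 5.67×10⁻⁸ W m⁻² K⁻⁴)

Flux at 10.1 AU: S = 1366/10.1² = 13.4 W m⁻².
Energy balance: absorbed = emitted ⇒ πR²·S(1−A) = 4πR²·σT_eq⁴, so T_eq⁴ = S(1−A)/(4σ).
T_eq = [13.4 × 0.54 / (4 × 5.67×10⁻⁸)]^(1/4) = (3.19×10⁷)^(1/4) = 75.1 K.

T_eq ≈ 75.1 K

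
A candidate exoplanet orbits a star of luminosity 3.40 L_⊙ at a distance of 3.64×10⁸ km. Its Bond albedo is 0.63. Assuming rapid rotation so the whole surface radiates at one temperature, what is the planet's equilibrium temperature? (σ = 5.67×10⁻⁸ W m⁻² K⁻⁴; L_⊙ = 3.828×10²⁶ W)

d = 3.64×10⁸ km = 3.64×10¹¹ m.
L = 3.40 × 3.828×10²⁶ = 1.30×10²⁷ W.
Flux: S = L/(4πd²) = 1.30×10²⁷/(4π×(3.64×10¹¹)²) = 782 W m⁻².
Energy balance: absorbed = emitted ⇒ πR²·S(1−A) = 4πR²·σT_eq⁴, so T_eq⁴ = S(1−A)/(4σ).
T_eq = [782 × 0.37 / (4 × 5.67×10⁻⁸)]^(1/4) = (1.28×10⁹)^(1/4) = 189 K.

T_eq ≈ 189 K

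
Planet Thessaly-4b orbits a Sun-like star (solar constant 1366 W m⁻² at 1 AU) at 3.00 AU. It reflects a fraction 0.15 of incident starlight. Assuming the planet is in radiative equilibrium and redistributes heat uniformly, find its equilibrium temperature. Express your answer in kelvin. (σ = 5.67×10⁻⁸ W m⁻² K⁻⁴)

T_eq ≈ 154 K

Flux at 3.00 AU: S = 1366/3.00² = 152 W m⁻².
Energy balance: absorbed = emitted ⇒ πR²·S(1−A) = 4πR²·σT_eq⁴, so T_eq⁴ = S(1−A)/(4σ).
T_eq = [152 × 0.85 / (4 × 5.67×10⁻⁸)]^(1/4) = (5.69×10⁸)^(1/4) = 154 K.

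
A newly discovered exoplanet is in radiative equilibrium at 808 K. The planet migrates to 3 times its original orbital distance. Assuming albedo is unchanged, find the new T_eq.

T_eq ≈ 466 K

T_eq ∝ L^(1/4) · d^(−1/2).
T′ = 808 / 3^(1/2) = 466 K.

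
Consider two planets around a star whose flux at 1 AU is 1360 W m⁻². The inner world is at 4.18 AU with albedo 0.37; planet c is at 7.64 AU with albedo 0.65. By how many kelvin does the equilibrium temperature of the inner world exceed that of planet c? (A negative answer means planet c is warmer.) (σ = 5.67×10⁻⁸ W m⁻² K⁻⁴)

T_eq = [S₀(1−A)/(4σd²)]^(1/4), so T ∝ (1−A)^(1/4) / √d.
T₁ = [1360×0.63/(4×5.67×10⁻⁸×4.18²)]^(1/4) = 121.26 K.
T₂ = [1360×0.35/(4×5.67×10⁻⁸×7.64²)]^(1/4) = 77.44 K.

ΔT ≈ 43.8 K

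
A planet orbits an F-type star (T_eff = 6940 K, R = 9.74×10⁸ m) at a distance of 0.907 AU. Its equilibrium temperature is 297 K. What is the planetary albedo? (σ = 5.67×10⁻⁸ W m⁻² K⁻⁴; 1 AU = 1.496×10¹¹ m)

d = 0.907 AU = 1.36×10¹¹ m.
L = 4πR_⋆²σT_⋆⁴ = 4π(9.74×10⁸)² × 5.67×10⁻⁸ × (6940)⁴ = 1.57×10²⁷ W.
S = L/(4πd²) = 6780 W m⁻².
From T_eq⁴ = S(1−A)/(4σ): 1−A = 4σT_eq⁴/S.
1−A = 4 × 5.67×10⁻⁸ × (297)⁴ / 6780 = 0.260.

A ≈ 0.74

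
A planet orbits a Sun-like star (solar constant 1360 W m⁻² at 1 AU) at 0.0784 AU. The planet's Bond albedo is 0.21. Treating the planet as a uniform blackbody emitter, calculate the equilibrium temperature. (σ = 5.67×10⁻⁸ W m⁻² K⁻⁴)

T_eq ≈ 937 K

Flux at 0.0784 AU: S = 1360/0.0784² = 2.21×10⁵ W m⁻².
Energy balance: absorbed = emitted ⇒ πR²·S(1−A) = 4πR²·σT_eq⁴, so T_eq⁴ = S(1−A)/(4σ).
T_eq = [2.21×10⁵ × 0.79 / (4 × 5.67×10⁻⁸)]^(1/4) = (7.71×10¹¹)^(1/4) = 937 K.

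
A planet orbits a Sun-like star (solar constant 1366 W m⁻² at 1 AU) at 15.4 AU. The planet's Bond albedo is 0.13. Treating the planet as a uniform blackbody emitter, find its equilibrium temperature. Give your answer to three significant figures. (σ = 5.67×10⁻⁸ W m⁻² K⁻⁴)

T_eq ≈ 68.6 K

Flux at 15.4 AU: S = 1366/15.4² = 5.76 W m⁻².
Energy balance: absorbed = emitted ⇒ πR²·S(1−A) = 4πR²·σT_eq⁴, so T_eq⁴ = S(1−A)/(4σ).
T_eq = [5.76 × 0.87 / (4 × 5.67×10⁻⁸)]^(1/4) = (2.21×10⁷)^(1/4) = 68.6 K.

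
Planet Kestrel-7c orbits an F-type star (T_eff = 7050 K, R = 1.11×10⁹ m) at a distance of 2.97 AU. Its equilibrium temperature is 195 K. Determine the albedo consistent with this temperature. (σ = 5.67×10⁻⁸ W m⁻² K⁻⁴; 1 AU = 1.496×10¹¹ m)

A ≈ 0.62

d = 2.97 AU = 4.44×10¹¹ m.
L = 4πR_⋆²σT_⋆⁴ = 4π(1.11×10⁹)² × 5.67×10⁻⁸ × (7050)⁴ = 2.17×10²⁷ W.
S = L/(4πd²) = 874 W m⁻².
From T_eq⁴ = S(1−A)/(4σ): 1−A = 4σT_eq⁴/S.
1−A = 4 × 5.67×10⁻⁸ × (195)⁴ / 874 = 0.375.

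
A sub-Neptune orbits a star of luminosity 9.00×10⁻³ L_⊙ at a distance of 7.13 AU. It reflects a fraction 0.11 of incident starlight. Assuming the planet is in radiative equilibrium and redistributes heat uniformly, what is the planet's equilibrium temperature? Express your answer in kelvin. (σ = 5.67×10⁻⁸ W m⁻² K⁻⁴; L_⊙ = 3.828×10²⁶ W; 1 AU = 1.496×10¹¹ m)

T_eq ≈ 31.2 K

d = 7.13 AU = 1.07×10¹² m.
L = 9.00×10⁻³ × 3.828×10²⁶ = 3.45×10²⁴ W.
Flux: S = L/(4πd²) = 3.45×10²⁴/(4π×(1.07×10¹²)²) = 0.241 W m⁻².
Energy balance: absorbed = emitted ⇒ πR²·S(1−A) = 4πR²·σT_eq⁴, so T_eq⁴ = S(1−A)/(4σ).
T_eq = [0.241 × 0.89 / (4 × 5.67×10⁻⁸)]^(1/4) = (9.46×10⁵)^(1/4) = 31.2 K.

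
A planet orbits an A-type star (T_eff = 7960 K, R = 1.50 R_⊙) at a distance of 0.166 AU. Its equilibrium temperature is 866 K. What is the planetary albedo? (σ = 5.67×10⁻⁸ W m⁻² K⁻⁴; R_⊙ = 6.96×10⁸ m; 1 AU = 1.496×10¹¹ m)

A ≈ 0.68

R_⋆ = 1.50 × 6.96×10⁸ = 1.04×10⁹ m.
d = 0.166 AU = 2.48×10¹⁰ m.
L = 4πR_⋆²σT_⋆⁴ = 4π(1.04×10⁹)² × 5.67×10⁻⁸ × (7960)⁴ = 3.12×10²⁷ W.
S = L/(4πd²) = 4.02×10⁵ W m⁻².
From T_eq⁴ = S(1−A)/(4σ): 1−A = 4σT_eq⁴/S.
1−A = 4 × 5.67×10⁻⁸ × (866)⁴ / 4.02×10⁵ = 0.317.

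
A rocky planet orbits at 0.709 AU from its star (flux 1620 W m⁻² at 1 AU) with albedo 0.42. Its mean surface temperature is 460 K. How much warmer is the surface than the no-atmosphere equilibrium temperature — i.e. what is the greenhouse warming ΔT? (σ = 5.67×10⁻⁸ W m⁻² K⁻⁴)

ΔT ≈ 158.7 K

S = 1620/0.709² = 3223 W m⁻².
T_eq = [S(1−A)/(4σ)]^(1/4) = [3223×0.58/(4×5.67×10⁻⁸)]^(1/4) = 301.3 K.
ΔT = T_surf − T_eq = 460 − 301.3.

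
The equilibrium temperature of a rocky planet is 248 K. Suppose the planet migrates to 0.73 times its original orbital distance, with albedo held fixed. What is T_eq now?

T_eq ≈ 290 K

T_eq ∝ L^(1/4) · d^(−1/2).
T′ = 248 / 0.73^(1/2) = 290 K.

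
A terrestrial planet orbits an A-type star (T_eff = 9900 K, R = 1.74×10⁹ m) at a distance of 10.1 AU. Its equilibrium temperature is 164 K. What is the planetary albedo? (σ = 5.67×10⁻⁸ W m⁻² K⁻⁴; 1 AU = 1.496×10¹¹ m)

A ≈ 0.77

d = 10.1 AU = 1.51×10¹² m.
L = 4πR_⋆²σT_⋆⁴ = 4π(1.74×10⁹)² × 5.67×10⁻⁸ × (9900)⁴ = 2.07×10²⁸ W.
S = L/(4πd²) = 722 W m⁻².
From T_eq⁴ = S(1−A)/(4σ): 1−A = 4σT_eq⁴/S.
1−A = 4 × 5.67×10⁻⁸ × (164)⁴ / 722 = 0.227.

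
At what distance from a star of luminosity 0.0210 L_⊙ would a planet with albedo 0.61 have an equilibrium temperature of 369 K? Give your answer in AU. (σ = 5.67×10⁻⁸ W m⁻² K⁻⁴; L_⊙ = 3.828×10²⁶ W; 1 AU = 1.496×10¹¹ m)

L = 0.0210 × 3.828×10²⁶ = 8.04×10²⁴ W.
From T_eq⁴ = L(1−A)/(16πσd²): d = √[L(1−A)/(16πσT_eq⁴)].
d = √[8.04×10²⁴ × 0.39 / (16π × 5.67×10⁻⁸ × (369)⁴)] = 7.70×10⁹ m = 0.0515 AU.

d ≈ 0.0515 AU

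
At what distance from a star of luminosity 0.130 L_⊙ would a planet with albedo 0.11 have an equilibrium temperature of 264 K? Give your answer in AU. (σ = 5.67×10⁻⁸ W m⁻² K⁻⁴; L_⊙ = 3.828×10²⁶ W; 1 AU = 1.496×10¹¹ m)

d ≈ 0.378 AU

L = 0.130 × 3.828×10²⁶ = 4.98×10²⁵ W.
From T_eq⁴ = L(1−A)/(16πσd²): d = √[L(1−A)/(16πσT_eq⁴)].
d = √[4.98×10²⁵ × 0.89 / (16π × 5.67×10⁻⁸ × (264)⁴)] = 5.66×10¹⁰ m = 0.378 AU.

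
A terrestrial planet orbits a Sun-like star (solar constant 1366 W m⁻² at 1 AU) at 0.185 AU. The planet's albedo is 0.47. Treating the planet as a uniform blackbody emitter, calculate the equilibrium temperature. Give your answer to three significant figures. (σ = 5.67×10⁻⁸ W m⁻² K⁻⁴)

T_eq ≈ 553 K

Flux at 0.185 AU: S = 1366/0.185² = 3.99×10⁴ W m⁻².
Energy balance: absorbed = emitted ⇒ πR²·S(1−A) = 4πR²·σT_eq⁴, so T_eq⁴ = S(1−A)/(4σ).
T_eq = [3.99×10⁴ × 0.53 / (4 × 5.67×10⁻⁸)]^(1/4) = (9.33×10¹⁰)^(1/4) = 553 K.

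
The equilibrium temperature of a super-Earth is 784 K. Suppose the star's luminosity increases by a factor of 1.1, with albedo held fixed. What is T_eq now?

T_eq ≈ 803 K

T_eq ∝ L^(1/4) · d^(−1/2).
T′ = 784 × 1.1^(1/4) = 803 K.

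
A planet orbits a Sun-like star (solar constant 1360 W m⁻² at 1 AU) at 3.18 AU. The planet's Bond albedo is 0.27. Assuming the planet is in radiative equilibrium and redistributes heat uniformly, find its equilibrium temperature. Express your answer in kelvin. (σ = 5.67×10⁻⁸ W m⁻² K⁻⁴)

T_eq ≈ 144 K

Flux at 3.18 AU: S = 1360/3.18² = 134 W m⁻².
Energy balance: absorbed = emitted ⇒ πR²·S(1−A) = 4πR²·σT_eq⁴, so T_eq⁴ = S(1−A)/(4σ).
T_eq = [134 × 0.73 / (4 × 5.67×10⁻⁸)]^(1/4) = (4.33×10⁸)^(1/4) = 144 K.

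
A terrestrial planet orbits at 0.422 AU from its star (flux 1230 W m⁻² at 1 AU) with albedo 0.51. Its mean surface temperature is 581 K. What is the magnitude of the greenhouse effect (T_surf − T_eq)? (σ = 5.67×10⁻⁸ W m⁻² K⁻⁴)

ΔT ≈ 231.5 K

S = 1230/0.422² = 6907 W m⁻².
T_eq = [S(1−A)/(4σ)]^(1/4) = [6907×0.49/(4×5.67×10⁻⁸)]^(1/4) = 349.5 K.
ΔT = T_surf − T_eq = 581 − 349.5.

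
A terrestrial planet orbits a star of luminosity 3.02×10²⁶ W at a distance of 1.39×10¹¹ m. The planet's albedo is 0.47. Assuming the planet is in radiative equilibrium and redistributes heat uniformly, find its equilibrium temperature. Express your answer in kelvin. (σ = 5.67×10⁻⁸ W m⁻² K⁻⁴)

Flux: S = L/(4πd²) = 3.02×10²⁶/(4π×(1.39×10¹¹)²) = 1240 W m⁻².
Energy balance: absorbed = emitted ⇒ πR²·S(1−A) = 4πR²·σT_eq⁴, so T_eq⁴ = S(1−A)/(4σ).
T_eq = [1240 × 0.53 / (4 × 5.67×10⁻⁸)]^(1/4) = (2.91×10⁹)^(1/4) = 232 K.

T_eq ≈ 232 K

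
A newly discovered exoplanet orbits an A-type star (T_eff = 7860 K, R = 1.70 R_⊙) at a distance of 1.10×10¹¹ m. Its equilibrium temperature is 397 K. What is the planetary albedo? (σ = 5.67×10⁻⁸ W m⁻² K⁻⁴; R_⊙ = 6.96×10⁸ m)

A ≈ 0.77

R_⋆ = 1.70 × 6.96×10⁸ = 1.18×10⁹ m.
L = 4πR_⋆²σT_⋆⁴ = 4π(1.18×10⁹)² × 5.67×10⁻⁸ × (7860)⁴ = 3.81×10²⁷ W.
S = L/(4πd²) = 2.50×10⁴ W m⁻².
From T_eq⁴ = S(1−A)/(4σ): 1−A = 4σT_eq⁴/S.
1−A = 4 × 5.67×10⁻⁸ × (397)⁴ / 2.50×10⁴ = 0.225.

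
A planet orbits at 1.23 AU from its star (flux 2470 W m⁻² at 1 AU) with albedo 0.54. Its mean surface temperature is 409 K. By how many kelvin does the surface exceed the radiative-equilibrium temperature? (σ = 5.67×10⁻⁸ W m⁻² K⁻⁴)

ΔT ≈ 169.1 K

S = 2470/1.23² = 1633 W m⁻².
T_eq = [S(1−A)/(4σ)]^(1/4) = [1633×0.46/(4×5.67×10⁻⁸)]^(1/4) = 239.9 K.
ΔT = T_surf − T_eq = 409 − 239.9.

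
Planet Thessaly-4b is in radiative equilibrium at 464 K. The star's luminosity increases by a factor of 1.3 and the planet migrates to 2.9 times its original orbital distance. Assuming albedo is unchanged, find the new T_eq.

T_eq ≈ 291 K

T_eq ∝ L^(1/4) · d^(−1/2).
T′ = 464 × 1.3^(1/4) / 2.9^(1/2) = 291 K.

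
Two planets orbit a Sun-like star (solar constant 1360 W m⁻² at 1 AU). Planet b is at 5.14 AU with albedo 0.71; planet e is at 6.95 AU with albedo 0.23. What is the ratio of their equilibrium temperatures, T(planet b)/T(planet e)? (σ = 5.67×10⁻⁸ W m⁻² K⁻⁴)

T_eq = [S₀(1−A)/(4σd²)]^(1/4), so T ∝ (1−A)^(1/4) / √d.
T₁ = [1360×0.29/(4×5.67×10⁻⁸×5.14²)]^(1/4) = 90.07 K.
T₂ = [1360×0.77/(4×5.67×10⁻⁸×6.95²)]^(1/4) = 98.88 K.

T₁/T₂ ≈ 0.911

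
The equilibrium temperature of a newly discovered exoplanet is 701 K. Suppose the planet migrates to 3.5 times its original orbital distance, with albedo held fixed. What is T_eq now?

T_eq ≈ 375 K

T_eq ∝ L^(1/4) · d^(−1/2).
T′ = 701 / 3.5^(1/2) = 375 K.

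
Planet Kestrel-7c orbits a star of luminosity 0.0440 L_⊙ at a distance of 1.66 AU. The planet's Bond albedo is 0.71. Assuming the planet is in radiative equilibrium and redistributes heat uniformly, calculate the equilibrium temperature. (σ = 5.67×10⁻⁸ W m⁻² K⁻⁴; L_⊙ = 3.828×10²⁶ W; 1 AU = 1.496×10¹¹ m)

T_eq ≈ 72.6 K

d = 1.66 AU = 2.48×10¹¹ m.
L = 0.0440 × 3.828×10²⁶ = 1.68×10²⁵ W.
Flux: S = L/(4πd²) = 1.68×10²⁵/(4π×(2.48×10¹¹)²) = 21.7 W m⁻².
Energy balance: absorbed = emitted ⇒ πR²·S(1−A) = 4πR²·σT_eq⁴, so T_eq⁴ = S(1−A)/(4σ).
T_eq = [21.7 × 0.29 / (4 × 5.67×10⁻⁸)]^(1/4) = (2.78×10⁷)^(1/4) = 72.6 K.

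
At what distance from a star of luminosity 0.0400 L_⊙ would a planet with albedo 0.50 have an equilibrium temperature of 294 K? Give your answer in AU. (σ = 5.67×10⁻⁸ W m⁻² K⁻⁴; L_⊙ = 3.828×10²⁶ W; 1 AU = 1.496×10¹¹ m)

L = 0.0400 × 3.828×10²⁶ = 1.53×10²⁵ W.
From T_eq⁴ = L(1−A)/(16πσd²): d = √[L(1−A)/(16πσT_eq⁴)].
d = √[1.53×10²⁵ × 0.50 / (16π × 5.67×10⁻⁸ × (294)⁴)] = 1.90×10¹⁰ m = 0.127 AU.

d ≈ 0.127 AU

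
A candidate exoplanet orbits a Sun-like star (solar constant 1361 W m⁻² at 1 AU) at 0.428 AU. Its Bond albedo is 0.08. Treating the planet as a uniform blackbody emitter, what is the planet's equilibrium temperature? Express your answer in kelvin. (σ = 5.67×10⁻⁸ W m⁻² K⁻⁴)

T_eq ≈ 417 K

Flux at 0.428 AU: S = 1361/0.428² = 7430 W m⁻².
Energy balance: absorbed = emitted ⇒ πR²·S(1−A) = 4πR²·σT_eq⁴, so T_eq⁴ = S(1−A)/(4σ).
T_eq = [7430 × 0.92 / (4 × 5.67×10⁻⁸)]^(1/4) = (3.01×10¹⁰)^(1/4) = 417 K.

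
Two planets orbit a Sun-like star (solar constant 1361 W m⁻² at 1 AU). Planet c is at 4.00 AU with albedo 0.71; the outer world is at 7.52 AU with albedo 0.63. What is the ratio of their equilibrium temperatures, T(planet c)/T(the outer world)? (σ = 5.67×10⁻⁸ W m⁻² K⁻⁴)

T₁/T₂ ≈ 1.290

T_eq = [S₀(1−A)/(4σd²)]^(1/4), so T ∝ (1−A)^(1/4) / √d.
T₁ = [1361×0.29/(4×5.67×10⁻⁸×4.00²)]^(1/4) = 102.12 K.
T₂ = [1361×0.37/(4×5.67×10⁻⁸×7.52²)]^(1/4) = 79.16 K.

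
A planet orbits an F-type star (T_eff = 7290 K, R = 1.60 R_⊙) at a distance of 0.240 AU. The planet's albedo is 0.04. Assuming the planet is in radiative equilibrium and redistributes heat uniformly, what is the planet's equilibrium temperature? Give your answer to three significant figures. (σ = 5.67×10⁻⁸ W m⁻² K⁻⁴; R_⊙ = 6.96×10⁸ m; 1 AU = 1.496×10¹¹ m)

T_eq ≈ 899 K

R_⋆ = 1.60 × 6.96×10⁸ = 1.11×10⁹ m.
d = 0.240 AU = 3.59×10¹⁰ m.
L = 4πR_⋆²σT_⋆⁴ = 4π(1.11×10⁹)² × 5.67×10⁻⁸ × (7290)⁴ = 2.50×10²⁷ W.
S = L/(4πd²) = 1.54×10⁵ W m⁻².
Energy balance: absorbed = emitted ⇒ πR²·S(1−A) = 4πR²·σT_eq⁴, so T_eq⁴ = S(1−A)/(4σ).
T_eq = [1.54×10⁵ × 0.96 / (4 × 5.67×10⁻⁸)]^(1/4) = (6.52×10¹¹)^(1/4) = 899 K.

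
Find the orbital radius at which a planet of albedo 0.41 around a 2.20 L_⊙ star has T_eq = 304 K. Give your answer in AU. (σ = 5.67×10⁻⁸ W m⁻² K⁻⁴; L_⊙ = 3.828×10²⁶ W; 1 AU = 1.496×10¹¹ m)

L = 2.20 × 3.828×10²⁶ = 8.42×10²⁶ W.
From T_eq⁴ = L(1−A)/(16πσd²): d = √[L(1−A)/(16πσT_eq⁴)].
d = √[8.42×10²⁶ × 0.59 / (16π × 5.67×10⁻⁸ × (304)⁴)] = 1.43×10¹¹ m = 0.955 AU.

d ≈ 0.955 AU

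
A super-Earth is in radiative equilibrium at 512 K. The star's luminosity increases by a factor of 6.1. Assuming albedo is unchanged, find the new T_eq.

T_eq ∝ L^(1/4) · d^(−1/2).
T′ = 512 × 6.1^(1/4) = 805 K.

T_eq ≈ 805 K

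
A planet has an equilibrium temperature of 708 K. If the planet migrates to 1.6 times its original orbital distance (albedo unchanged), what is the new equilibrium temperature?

T_eq ≈ 560 K

T_eq ∝ L^(1/4) · d^(−1/2).
T′ = 708 / 1.6^(1/2) = 560 K.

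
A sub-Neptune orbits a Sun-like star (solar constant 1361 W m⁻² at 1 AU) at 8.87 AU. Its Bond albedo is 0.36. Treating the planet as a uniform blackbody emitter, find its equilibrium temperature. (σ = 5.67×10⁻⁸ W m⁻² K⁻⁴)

T_eq ≈ 83.6 K

Flux at 8.87 AU: S = 1361/8.87² = 17.3 W m⁻².
Energy balance: absorbed = emitted ⇒ πR²·S(1−A) = 4πR²·σT_eq⁴, so T_eq⁴ = S(1−A)/(4σ).
T_eq = [17.3 × 0.64 / (4 × 5.67×10⁻⁸)]^(1/4) = (4.88×10⁷)^(1/4) = 83.6 K.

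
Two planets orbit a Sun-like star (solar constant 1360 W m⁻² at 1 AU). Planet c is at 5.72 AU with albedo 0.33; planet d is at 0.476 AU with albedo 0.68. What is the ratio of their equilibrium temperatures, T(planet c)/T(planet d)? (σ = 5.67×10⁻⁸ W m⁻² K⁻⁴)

T₁/T₂ ≈ 0.347

T_eq = [S₀(1−A)/(4σd²)]^(1/4), so T ∝ (1−A)^(1/4) / √d.
T₁ = [1360×0.67/(4×5.67×10⁻⁸×5.72²)]^(1/4) = 105.27 K.
T₂ = [1360×0.32/(4×5.67×10⁻⁸×0.476²)]^(1/4) = 303.36 K.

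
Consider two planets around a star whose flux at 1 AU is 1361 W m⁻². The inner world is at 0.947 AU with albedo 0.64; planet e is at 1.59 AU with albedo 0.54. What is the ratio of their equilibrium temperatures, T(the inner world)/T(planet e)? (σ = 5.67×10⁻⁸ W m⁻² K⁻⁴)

T₁/T₂ ≈ 1.219

T_eq = [S₀(1−A)/(4σd²)]^(1/4), so T ∝ (1−A)^(1/4) / √d.
T₁ = [1361×0.36/(4×5.67×10⁻⁸×0.947²)]^(1/4) = 221.54 K.
T₂ = [1361×0.46/(4×5.67×10⁻⁸×1.59²)]^(1/4) = 181.78 K.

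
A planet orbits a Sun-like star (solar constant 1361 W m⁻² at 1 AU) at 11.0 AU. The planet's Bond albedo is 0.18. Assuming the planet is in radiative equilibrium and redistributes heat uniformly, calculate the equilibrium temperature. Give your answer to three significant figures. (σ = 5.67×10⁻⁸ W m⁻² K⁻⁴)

T_eq ≈ 79.9 K

Flux at 11.0 AU: S = 1361/11.0² = 11.2 W m⁻².
Energy balance: absorbed = emitted ⇒ πR²·S(1−A) = 4πR²·σT_eq⁴, so T_eq⁴ = S(1−A)/(4σ).
T_eq = [11.2 × 0.82 / (4 × 5.67×10⁻⁸)]^(1/4) = (4.07×10⁷)^(1/4) = 79.9 K.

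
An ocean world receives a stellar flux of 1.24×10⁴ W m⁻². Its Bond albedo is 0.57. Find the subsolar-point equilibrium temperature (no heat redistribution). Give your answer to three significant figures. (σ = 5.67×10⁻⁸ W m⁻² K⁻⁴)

T_ss ≈ 554 K

At the subsolar point the surface absorbs S(1−A) and emits σT⁴ per unit area — no factor of 4, since only the local patch is in balance.
T = [1.24×10⁴ × 0.43 / 5.67×10⁻⁸]^(1/4) = (9.40×10¹⁰)^(1/4) = 554 K.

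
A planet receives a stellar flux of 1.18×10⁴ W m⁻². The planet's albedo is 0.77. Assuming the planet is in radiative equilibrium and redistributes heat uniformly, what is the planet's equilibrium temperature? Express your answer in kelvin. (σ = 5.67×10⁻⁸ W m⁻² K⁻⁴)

T_eq ≈ 331 K

Energy balance: absorbed = emitted ⇒ πR²·S(1−A) = 4πR²·σT_eq⁴, so T_eq⁴ = S(1−A)/(4σ).
T_eq = [1.18×10⁴ × 0.23 / (4 × 5.67×10⁻⁸)]^(1/4) = (1.20×10¹⁰)^(1/4) = 331 K.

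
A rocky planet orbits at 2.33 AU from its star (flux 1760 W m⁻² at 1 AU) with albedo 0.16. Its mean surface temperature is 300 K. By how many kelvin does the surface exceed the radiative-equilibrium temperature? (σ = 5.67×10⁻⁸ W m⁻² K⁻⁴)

ΔT ≈ 113.9 K

S = 1760/2.33² = 324.2 W m⁻².
T_eq = [S(1−A)/(4σ)]^(1/4) = [324.2×0.84/(4×5.67×10⁻⁸)]^(1/4) = 186.1 K.
ΔT = T_surf − T_eq = 300 − 186.1.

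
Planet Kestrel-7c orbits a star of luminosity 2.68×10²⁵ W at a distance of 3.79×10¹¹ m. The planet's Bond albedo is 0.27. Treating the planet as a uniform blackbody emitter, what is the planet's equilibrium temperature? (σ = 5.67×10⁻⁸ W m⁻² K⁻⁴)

Flux: S = L/(4πd²) = 2.68×10²⁵/(4π×(3.79×10¹¹)²) = 14.8 W m⁻².
Energy balance: absorbed = emitted ⇒ πR²·S(1−A) = 4πR²·σT_eq⁴, so T_eq⁴ = S(1−A)/(4σ).
T_eq = [14.8 × 0.73 / (4 × 5.67×10⁻⁸)]^(1/4) = (4.78×10⁷)^(1/4) = 83.1 K.

T_eq ≈ 83.1 K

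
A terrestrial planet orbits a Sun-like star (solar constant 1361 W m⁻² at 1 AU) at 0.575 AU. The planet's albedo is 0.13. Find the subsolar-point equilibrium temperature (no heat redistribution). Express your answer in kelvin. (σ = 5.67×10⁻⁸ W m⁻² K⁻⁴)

T_ss ≈ 501 K

Flux at 0.575 AU: S = 1361/0.575² = 4120 W m⁻².
At the subsolar point the surface absorbs S(1−A) and emits σT⁴ per unit area — no factor of 4, since only the local patch is in balance.
T = [4120 × 0.87 / 5.67×10⁻⁸]^(1/4) = (6.32×10¹⁰)^(1/4) = 501 K.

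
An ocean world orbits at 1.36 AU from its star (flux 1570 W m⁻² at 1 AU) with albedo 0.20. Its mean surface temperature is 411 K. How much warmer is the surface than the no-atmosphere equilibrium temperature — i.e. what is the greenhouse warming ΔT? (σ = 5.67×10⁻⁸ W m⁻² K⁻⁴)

S = 1570/1.36² = 848.8 W m⁻².
T_eq = [S(1−A)/(4σ)]^(1/4) = [848.8×0.80/(4×5.67×10⁻⁸)]^(1/4) = 233.9 K.
ΔT = T_surf − T_eq = 411 − 233.9.

ΔT ≈ 177.1 K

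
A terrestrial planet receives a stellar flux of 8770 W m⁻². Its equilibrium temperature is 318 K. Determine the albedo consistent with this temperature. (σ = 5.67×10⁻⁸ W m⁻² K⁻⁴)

From T_eq⁴ = S(1−A)/(4σ): 1−A = 4σT_eq⁴/S.
1−A = 4 × 5.67×10⁻⁸ × (318)⁴ / 8770 = 0.264.

A ≈ 0.74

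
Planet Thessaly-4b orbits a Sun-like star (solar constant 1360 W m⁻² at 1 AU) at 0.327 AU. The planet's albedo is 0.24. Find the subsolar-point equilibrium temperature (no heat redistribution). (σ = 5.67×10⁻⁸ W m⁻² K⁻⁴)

T_ss ≈ 643 K

Flux at 0.327 AU: S = 1360/0.327² = 1.27×10⁴ W m⁻².
At the subsolar point the surface absorbs S(1−A) and emits σT⁴ per unit area — no factor of 4, since only the local patch is in balance.
T = [1.27×10⁴ × 0.76 / 5.67×10⁻⁸]^(1/4) = (1.70×10¹¹)^(1/4) = 643 K.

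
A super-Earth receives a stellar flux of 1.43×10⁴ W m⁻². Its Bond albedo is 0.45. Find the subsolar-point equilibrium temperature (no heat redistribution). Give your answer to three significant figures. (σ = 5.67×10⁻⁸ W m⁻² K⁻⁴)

T_ss ≈ 610 K

At the subsolar point the surface absorbs S(1−A) and emits σT⁴ per unit area — no factor of 4, since only the local patch is in balance.
T = [1.43×10⁴ × 0.55 / 5.67×10⁻⁸]^(1/4) = (1.39×10¹¹)^(1/4) = 610 K.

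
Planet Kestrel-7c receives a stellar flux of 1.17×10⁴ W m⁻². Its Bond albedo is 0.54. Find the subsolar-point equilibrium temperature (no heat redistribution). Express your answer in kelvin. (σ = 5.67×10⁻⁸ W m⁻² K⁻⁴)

At the subsolar point the surface absorbs S(1−A) and emits σT⁴ per unit area — no factor of 4, since only the local patch is in balance.
T = [1.17×10⁴ × 0.46 / 5.67×10⁻⁸]^(1/4) = (9.49×10¹⁰)^(1/4) = 555 K.

T_ss ≈ 555 K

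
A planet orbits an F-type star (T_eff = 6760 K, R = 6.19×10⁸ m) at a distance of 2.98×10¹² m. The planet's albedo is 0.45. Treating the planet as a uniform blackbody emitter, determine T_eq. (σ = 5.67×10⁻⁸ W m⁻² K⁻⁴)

L = 4πR_⋆²σT_⋆⁴ = 4π(6.19×10⁸)² × 5.67×10⁻⁸ × (6760)⁴ = 5.70×10²⁶ W.
S = L/(4πd²) = 5.11 W m⁻².
Energy balance: absorbed = emitted ⇒ πR²·S(1−A) = 4πR²·σT_eq⁴, so T_eq⁴ = S(1−A)/(4σ).
T_eq = [5.11 × 0.55 / (4 × 5.67×10⁻⁸)]^(1/4) = (1.24×10⁷)^(1/4) = 59.3 K.

T_eq ≈ 59.3 K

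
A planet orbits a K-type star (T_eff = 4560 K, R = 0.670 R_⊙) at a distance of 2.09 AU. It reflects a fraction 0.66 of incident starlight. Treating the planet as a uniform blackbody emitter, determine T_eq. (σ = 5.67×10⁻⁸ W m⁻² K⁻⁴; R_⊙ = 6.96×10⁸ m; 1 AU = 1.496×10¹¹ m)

T_eq ≈ 95.1 K

R_⋆ = 0.670 × 6.96×10⁸ = 4.66×10⁸ m.
d = 2.09 AU = 3.13×10¹¹ m.
L = 4πR_⋆²σT_⋆⁴ = 4π(4.66×10⁸)² × 5.67×10⁻⁸ × (4560)⁴ = 6.70×10²⁵ W.
S = L/(4πd²) = 54.5 W m⁻².
Energy balance: absorbed = emitted ⇒ πR²·S(1−A) = 4πR²·σT_eq⁴, so T_eq⁴ = S(1−A)/(4σ).
T_eq = [54.5 × 0.34 / (4 × 5.67×10⁻⁸)]^(1/4) = (8.18×10⁷)^(1/4) = 95.1 K.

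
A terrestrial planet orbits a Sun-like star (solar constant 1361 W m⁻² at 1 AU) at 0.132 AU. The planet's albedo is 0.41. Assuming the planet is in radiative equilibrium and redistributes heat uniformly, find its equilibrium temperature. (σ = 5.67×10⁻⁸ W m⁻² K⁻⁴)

Flux at 0.132 AU: S = 1361/0.132² = 7.81×10⁴ W m⁻².
Energy balance: absorbed = emitted ⇒ πR²·S(1−A) = 4πR²·σT_eq⁴, so T_eq⁴ = S(1−A)/(4σ).
T_eq = [7.81×10⁴ × 0.59 / (4 × 5.67×10⁻⁸)]^(1/4) = (2.03×10¹¹)^(1/4) = 671 K.

T_eq ≈ 671 K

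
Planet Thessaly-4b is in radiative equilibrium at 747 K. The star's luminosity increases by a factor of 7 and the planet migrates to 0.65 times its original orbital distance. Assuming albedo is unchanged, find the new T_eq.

T_eq ∝ L^(1/4) · d^(−1/2).
T′ = 747 × 7^(1/4) / 0.65^(1/2) = 1510 K.

T_eq ≈ 1510 K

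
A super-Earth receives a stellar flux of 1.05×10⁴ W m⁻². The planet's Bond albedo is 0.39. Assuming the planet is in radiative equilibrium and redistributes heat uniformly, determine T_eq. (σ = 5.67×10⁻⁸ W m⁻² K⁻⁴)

Energy balance: absorbed = emitted ⇒ πR²·S(1−A) = 4πR²·σT_eq⁴, so T_eq⁴ = S(1−A)/(4σ).
T_eq = [1.05×10⁴ × 0.61 / (4 × 5.67×10⁻⁸)]^(1/4) = (2.82×10¹⁰)^(1/4) = 410 K.

T_eq ≈ 410 K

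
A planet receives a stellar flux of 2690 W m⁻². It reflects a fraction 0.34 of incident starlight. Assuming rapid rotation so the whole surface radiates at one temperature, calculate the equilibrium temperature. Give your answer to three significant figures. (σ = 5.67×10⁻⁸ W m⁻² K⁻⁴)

T_eq ≈ 297 K

Energy balance: absorbed = emitted ⇒ πR²·S(1−A) = 4πR²·σT_eq⁴, so T_eq⁴ = S(1−A)/(4σ).
T_eq = [2690 × 0.66 / (4 × 5.67×10⁻⁸)]^(1/4) = (7.83×10⁹)^(1/4) = 297 K.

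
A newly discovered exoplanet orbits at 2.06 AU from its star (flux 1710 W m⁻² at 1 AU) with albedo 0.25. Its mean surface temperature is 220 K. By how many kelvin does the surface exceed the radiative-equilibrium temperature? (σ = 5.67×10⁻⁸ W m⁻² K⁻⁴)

S = 1710/2.06² = 403.0 W m⁻².
T_eq = [S(1−A)/(4σ)]^(1/4) = [403.0×0.75/(4×5.67×10⁻⁸)]^(1/4) = 191.1 K.
ΔT = T_surf − T_eq = 220 − 191.1.

ΔT ≈ 28.9 K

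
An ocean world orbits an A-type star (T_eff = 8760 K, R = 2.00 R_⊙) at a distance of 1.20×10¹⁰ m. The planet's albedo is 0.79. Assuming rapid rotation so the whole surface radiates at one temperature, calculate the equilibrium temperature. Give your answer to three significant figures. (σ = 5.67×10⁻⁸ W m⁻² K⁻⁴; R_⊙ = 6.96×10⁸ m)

T_eq ≈ 1430 K

R_⋆ = 2.00 × 6.96×10⁸ = 1.39×10⁹ m.
L = 4πR_⋆²σT_⋆⁴ = 4π(1.39×10⁹)² × 5.67×10⁻⁸ × (8760)⁴ = 8.13×10²⁷ W.
S = L/(4πd²) = 4.49×10⁶ W m⁻².
Energy balance: absorbed = emitted ⇒ πR²·S(1−A) = 4πR²·σT_eq⁴, so T_eq⁴ = S(1−A)/(4σ).
T_eq = [4.49×10⁶ × 0.21 / (4 × 5.67×10⁻⁸)]^(1/4) = (4.16×10¹²)^(1/4) = 1430 K.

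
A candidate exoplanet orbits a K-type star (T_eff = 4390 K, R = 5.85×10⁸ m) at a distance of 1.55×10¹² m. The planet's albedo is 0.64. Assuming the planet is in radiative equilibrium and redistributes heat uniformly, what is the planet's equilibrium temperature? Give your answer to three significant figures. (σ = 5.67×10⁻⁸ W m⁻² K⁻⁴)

T_eq ≈ 46.7 K

L = 4πR_⋆²σT_⋆⁴ = 4π(5.85×10⁸)² × 5.67×10⁻⁸ × (4390)⁴ = 9.06×10²⁵ W.
S = L/(4πd²) = 3.00 W m⁻².
Energy balance: absorbed = emitted ⇒ πR²·S(1−A) = 4πR²·σT_eq⁴, so T_eq⁴ = S(1−A)/(4σ).
T_eq = [3.00 × 0.36 / (4 × 5.67×10⁻⁸)]^(1/4) = (4.76×10⁶)^(1/4) = 46.7 K.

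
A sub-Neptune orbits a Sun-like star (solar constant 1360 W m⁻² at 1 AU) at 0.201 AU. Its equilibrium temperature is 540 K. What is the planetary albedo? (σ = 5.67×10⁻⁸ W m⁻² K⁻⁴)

Flux at 0.201 AU: S = 1360/0.201² = 3.37×10⁴ W m⁻².
From T_eq⁴ = S(1−A)/(4σ): 1−A = 4σT_eq⁴/S.
1−A = 4 × 5.67×10⁻⁸ × (540)⁴ / 3.37×10⁴ = 0.573.

A ≈ 0.43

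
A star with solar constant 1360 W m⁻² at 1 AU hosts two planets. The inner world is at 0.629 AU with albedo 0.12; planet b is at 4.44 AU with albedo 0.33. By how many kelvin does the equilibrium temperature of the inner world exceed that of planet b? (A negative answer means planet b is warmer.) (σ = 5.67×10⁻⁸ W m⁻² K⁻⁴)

ΔT ≈ 220.4 K

T_eq = [S₀(1−A)/(4σd²)]^(1/4), so T ∝ (1−A)^(1/4) / √d.
T₁ = [1360×0.88/(4×5.67×10⁻⁸×0.629²)]^(1/4) = 339.84 K.
T₂ = [1360×0.67/(4×5.67×10⁻⁸×4.44²)]^(1/4) = 119.48 K.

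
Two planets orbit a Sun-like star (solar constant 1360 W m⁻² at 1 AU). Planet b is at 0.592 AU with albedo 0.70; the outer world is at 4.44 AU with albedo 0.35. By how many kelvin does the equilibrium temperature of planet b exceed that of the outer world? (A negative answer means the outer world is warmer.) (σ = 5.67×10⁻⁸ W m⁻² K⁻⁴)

ΔT ≈ 149.1 K

T_eq = [S₀(1−A)/(4σd²)]^(1/4), so T ∝ (1−A)^(1/4) / √d.
T₁ = [1360×0.30/(4×5.67×10⁻⁸×0.592²)]^(1/4) = 267.67 K.
T₂ = [1360×0.65/(4×5.67×10⁻⁸×4.44²)]^(1/4) = 118.58 K.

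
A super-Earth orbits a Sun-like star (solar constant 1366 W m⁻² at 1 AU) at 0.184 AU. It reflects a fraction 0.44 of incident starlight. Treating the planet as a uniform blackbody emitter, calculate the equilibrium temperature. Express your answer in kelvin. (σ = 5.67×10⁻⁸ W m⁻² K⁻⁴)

T_eq ≈ 562 K

Flux at 0.184 AU: S = 1366/0.184² = 4.03×10⁴ W m⁻².
Energy balance: absorbed = emitted ⇒ πR²·S(1−A) = 4πR²·σT_eq⁴, so T_eq⁴ = S(1−A)/(4σ).
T_eq = [4.03×10⁴ × 0.56 / (4 × 5.67×10⁻⁸)]^(1/4) = (9.96×10¹⁰)^(1/4) = 562 K.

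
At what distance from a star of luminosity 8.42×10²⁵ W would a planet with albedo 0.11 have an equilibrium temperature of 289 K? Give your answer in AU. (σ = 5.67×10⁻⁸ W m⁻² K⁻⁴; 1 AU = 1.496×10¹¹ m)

From T_eq⁴ = L(1−A)/(16πσd²): d = √[L(1−A)/(16πσT_eq⁴)].
d = √[8.42×10²⁵ × 0.89 / (16π × 5.67×10⁻⁸ × (289)⁴)] = 6.14×10¹⁰ m = 0.410 AU.

d ≈ 0.410 AU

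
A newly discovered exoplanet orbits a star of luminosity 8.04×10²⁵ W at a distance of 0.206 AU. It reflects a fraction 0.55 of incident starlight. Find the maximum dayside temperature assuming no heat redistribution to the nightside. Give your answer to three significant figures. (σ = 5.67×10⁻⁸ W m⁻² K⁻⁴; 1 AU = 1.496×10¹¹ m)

T_ss ≈ 481 K

d = 0.206 AU = 3.08×10¹⁰ m.
Flux: S = L/(4πd²) = 8.04×10²⁵/(4π×(3.08×10¹⁰)²) = 6740 W m⁻².
With no redistribution each surface element balances locally: S(1−A) = σT⁴.
T = [6740 × 0.45 / 5.67×10⁻⁸]^(1/4) = (5.35×10¹⁰)^(1/4) = 481 K.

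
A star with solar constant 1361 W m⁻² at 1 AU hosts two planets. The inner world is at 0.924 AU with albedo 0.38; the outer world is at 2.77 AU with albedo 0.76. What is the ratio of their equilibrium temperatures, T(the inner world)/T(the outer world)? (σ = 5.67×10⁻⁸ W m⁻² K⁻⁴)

T₁/T₂ ≈ 2.195

T_eq = [S₀(1−A)/(4σd²)]^(1/4), so T ∝ (1−A)^(1/4) / √d.
T₁ = [1361×0.62/(4×5.67×10⁻⁸×0.924²)]^(1/4) = 256.93 K.
T₂ = [1361×0.24/(4×5.67×10⁻⁸×2.77²)]^(1/4) = 117.05 K.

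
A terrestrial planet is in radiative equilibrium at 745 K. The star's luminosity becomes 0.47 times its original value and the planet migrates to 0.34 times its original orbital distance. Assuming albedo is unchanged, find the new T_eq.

T_eq ≈ 1060 K

T_eq ∝ L^(1/4) · d^(−1/2).
T′ = 745 × 0.47^(1/4) / 0.34^(1/2) = 1060 K.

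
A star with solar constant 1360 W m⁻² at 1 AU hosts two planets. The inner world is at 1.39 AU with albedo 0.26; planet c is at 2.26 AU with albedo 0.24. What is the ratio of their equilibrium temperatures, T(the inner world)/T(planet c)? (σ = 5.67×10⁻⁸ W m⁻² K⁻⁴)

T_eq = [S₀(1−A)/(4σd²)]^(1/4), so T ∝ (1−A)^(1/4) / √d.
T₁ = [1360×0.74/(4×5.67×10⁻⁸×1.39²)]^(1/4) = 218.91 K.
T₂ = [1360×0.76/(4×5.67×10⁻⁸×2.26²)]^(1/4) = 172.83 K.

T₁/T₂ ≈ 1.267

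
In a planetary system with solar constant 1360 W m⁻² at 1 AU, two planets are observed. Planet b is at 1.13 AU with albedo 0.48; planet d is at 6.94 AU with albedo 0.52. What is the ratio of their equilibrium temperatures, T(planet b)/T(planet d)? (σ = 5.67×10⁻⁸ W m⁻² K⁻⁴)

T₁/T₂ ≈ 2.528

T_eq = [S₀(1−A)/(4σd²)]^(1/4), so T ∝ (1−A)^(1/4) / √d.
T₁ = [1360×0.52/(4×5.67×10⁻⁸×1.13²)]^(1/4) = 222.30 K.
T₂ = [1360×0.48/(4×5.67×10⁻⁸×6.94²)]^(1/4) = 87.92 K.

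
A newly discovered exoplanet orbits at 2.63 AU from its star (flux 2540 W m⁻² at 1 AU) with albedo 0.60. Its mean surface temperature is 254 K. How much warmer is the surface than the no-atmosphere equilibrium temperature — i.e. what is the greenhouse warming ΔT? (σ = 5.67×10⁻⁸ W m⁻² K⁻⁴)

S = 2540/2.63² = 367.2 W m⁻².
T_eq = [S(1−A)/(4σ)]^(1/4) = [367.2×0.40/(4×5.67×10⁻⁸)]^(1/4) = 159.5 K.
ΔT = T_surf − T_eq = 254 − 159.5.

ΔT ≈ 94.5 K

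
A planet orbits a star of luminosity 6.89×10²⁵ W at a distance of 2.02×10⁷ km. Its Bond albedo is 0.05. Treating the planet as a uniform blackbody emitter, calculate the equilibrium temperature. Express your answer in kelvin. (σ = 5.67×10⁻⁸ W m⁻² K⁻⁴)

d = 2.02×10⁷ km = 2.02×10¹⁰ m.
Flux: S = L/(4πd²) = 6.89×10²⁵/(4π×(2.02×10¹⁰)²) = 1.34×10⁴ W m⁻².
Energy balance: absorbed = emitted ⇒ πR²·S(1−A) = 4πR²·σT_eq⁴, so T_eq⁴ = S(1−A)/(4σ).
T_eq = [1.34×10⁴ × 0.95 / (4 × 5.67×10⁻⁸)]^(1/4) = (5.63×10¹⁰)^(1/4) = 487 K.

T_eq ≈ 487 K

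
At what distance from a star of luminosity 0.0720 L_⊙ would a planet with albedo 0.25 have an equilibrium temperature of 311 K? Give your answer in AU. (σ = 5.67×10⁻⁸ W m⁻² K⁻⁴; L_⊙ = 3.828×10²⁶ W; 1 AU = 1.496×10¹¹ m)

L = 0.0720 × 3.828×10²⁶ = 2.76×10²⁵ W.
From T_eq⁴ = L(1−A)/(16πσd²): d = √[L(1−A)/(16πσT_eq⁴)].
d = √[2.76×10²⁵ × 0.75 / (16π × 5.67×10⁻⁸ × (311)⁴)] = 2.78×10¹⁰ m = 0.186 AU.

d ≈ 0.186 AU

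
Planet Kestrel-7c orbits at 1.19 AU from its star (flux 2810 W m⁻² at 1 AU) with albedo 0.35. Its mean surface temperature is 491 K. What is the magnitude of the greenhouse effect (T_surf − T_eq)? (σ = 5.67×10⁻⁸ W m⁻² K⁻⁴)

S = 2810/1.19² = 1984 W m⁻².
T_eq = [S(1−A)/(4σ)]^(1/4) = [1984×0.65/(4×5.67×10⁻⁸)]^(1/4) = 274.6 K.
ΔT = T_surf − T_eq = 491 − 274.6.

ΔT ≈ 216.4 K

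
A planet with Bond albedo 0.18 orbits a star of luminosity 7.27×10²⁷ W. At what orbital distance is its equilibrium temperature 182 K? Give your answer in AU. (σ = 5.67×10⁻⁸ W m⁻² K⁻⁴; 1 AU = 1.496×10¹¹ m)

d ≈ 9.23 AU

From T_eq⁴ = L(1−A)/(16πσd²): d = √[L(1−A)/(16πσT_eq⁴)].
d = √[7.27×10²⁷ × 0.82 / (16π × 5.67×10⁻⁸ × (182)⁴)] = 1.38×10¹² m = 9.23 AU.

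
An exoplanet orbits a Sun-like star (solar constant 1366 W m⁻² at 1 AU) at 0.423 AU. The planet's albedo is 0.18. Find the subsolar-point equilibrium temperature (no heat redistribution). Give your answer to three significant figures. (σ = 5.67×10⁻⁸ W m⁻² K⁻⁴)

Flux at 0.423 AU: S = 1366/0.423² = 7630 W m⁻².
At the subsolar point the surface absorbs S(1−A) and emits σT⁴ per unit area — no factor of 4, since only the local patch is in balance.
T = [7630 × 0.82 / 5.67×10⁻⁸]^(1/4) = (1.10×10¹¹)^(1/4) = 576 K.

T_ss ≈ 576 K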